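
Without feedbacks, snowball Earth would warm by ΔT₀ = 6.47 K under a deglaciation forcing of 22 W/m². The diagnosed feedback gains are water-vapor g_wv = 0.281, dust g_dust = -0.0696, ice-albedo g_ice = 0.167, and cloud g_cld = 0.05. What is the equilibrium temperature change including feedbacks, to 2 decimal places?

Total gain g = 0.281 − 0.0696 + 0.167 + 0.05 = 0.4284.
Amplification A = 1/(1 − 0.4284) = 1.749.
ΔT = 6.47 × 1.749 = 11.32 K.

11.32 K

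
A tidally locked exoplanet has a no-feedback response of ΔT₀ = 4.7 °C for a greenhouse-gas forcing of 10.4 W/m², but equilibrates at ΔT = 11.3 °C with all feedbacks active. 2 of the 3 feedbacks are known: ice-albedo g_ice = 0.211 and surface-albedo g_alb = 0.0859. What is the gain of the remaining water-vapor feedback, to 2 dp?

Amplification A = ΔT/ΔT₀ = 11.3/4.7 = 2.404.
Total gain g = 1 − 1/A = 1 − 1/2.404 = 0.584.
Known gains sum to 0.211 + 0.0859 = 0.2969.
g_wv = 0.584 − 0.2969 = 0.29.

0.29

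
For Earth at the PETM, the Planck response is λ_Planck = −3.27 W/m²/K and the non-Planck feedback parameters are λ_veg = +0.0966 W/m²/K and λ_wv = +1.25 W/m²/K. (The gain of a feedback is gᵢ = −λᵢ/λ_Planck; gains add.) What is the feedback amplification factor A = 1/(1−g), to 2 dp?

Convert to gains: g_veg = 0.0966/3.27 = 0.02954; g_wv = 1.25/3.27 = 0.3823.
Total gain g = 0.41184.
A = 1/(1 − 0.41184) = 1.70.

1.70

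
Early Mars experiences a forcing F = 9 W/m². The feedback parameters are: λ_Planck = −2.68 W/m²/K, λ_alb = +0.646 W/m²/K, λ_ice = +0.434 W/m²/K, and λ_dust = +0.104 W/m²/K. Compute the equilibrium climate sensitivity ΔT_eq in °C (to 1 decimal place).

Net feedback parameter λ = (−2.68) + (+0.646) + (+0.434) + (+0.104) = -1.496 W/m²/K.
ΔT = −F/λ = −9/(-1.496) = 6.0 °C.

6.0 °C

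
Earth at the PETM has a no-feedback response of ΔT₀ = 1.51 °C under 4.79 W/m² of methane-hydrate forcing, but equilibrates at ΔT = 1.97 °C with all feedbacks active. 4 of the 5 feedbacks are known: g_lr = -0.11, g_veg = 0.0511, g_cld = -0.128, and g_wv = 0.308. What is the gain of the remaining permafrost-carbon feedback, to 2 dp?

Amplification A = ΔT/ΔT₀ = 1.97/1.51 = 1.305.
Total gain g = 1 − 1/A = 1 − 1/1.305 = 0.2337.
Known gains sum to -0.11 + 0.0511 − 0.128 + 0.308 = 0.1211.
g_pf = 0.2337 − 0.1211 = 0.11.

0.11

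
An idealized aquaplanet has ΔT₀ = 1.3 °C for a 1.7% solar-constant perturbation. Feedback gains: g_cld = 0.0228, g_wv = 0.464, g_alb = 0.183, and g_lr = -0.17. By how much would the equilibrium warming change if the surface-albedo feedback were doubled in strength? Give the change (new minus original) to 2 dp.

1.50 °C

Original: g = 0.4998, ΔT = 1.3/(1−0.4998) = 2.5990 °C.
With doubled surface-albedo: g' = 0.6828, ΔT' = 1.3/(1−0.6828) = 4.0984 °C.
Change = 4.0984 − 2.5990 = 1.50 °C.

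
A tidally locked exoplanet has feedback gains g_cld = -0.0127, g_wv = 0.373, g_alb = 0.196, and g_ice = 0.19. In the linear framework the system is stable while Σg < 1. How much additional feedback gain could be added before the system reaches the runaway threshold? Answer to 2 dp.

0.25

Current total gain = -0.0127 + 0.373 + 0.196 + 0.19 = 0.7463.
Margin to runaway = 1 − 0.7463 = 0.25.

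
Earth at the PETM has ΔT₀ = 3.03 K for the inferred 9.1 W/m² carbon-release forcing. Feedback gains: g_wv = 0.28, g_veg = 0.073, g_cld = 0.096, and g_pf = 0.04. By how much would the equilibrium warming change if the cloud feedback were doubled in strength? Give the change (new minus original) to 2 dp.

1.37 K

Original: g = 0.489, ΔT = 3.03/(1−0.489) = 5.9295 K.
With doubled cloud: g' = 0.585, ΔT' = 3.03/(1−0.585) = 7.3012 K.
Change = 7.3012 − 5.9295 = 1.37 K.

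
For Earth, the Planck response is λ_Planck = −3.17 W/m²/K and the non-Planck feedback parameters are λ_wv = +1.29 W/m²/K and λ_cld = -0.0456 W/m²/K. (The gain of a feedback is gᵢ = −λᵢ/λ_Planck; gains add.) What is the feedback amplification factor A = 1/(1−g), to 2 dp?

Convert to gains: g_wv = 1.29/3.17 = 0.4069; g_cld = -0.0456/3.17 = -0.01438.
Total gain g = 0.39252.
A = 1/(1 − 0.39252) = 1.65.

1.65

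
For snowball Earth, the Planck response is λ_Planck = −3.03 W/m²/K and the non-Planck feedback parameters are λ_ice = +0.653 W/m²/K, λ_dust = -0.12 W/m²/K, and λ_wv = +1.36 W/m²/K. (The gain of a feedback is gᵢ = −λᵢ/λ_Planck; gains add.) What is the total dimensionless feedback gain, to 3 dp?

Convert to gains: g_ice = 0.653/3.03 = 0.2155; g_dust = -0.12/3.03 = -0.0396; g_wv = 1.36/3.03 = 0.4488.
Total gain g = 0.6247.

0.625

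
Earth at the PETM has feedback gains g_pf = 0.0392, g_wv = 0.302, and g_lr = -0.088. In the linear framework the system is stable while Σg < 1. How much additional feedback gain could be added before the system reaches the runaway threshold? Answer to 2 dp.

Current total gain = 0.0392 + 0.302 − 0.088 = 0.2532.
Margin to runaway = 1 − 0.2532 = 0.75.

0.75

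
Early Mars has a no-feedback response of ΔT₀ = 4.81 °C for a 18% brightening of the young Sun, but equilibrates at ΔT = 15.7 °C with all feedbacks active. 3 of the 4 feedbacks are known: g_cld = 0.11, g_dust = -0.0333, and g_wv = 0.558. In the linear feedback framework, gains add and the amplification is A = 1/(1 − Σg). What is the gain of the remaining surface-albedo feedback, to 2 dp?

0.06

Amplification A = ΔT/ΔT₀ = 15.7/4.81 = 3.264.
Total gain g = 1 − 1/A = 1 − 1/3.264 = 0.6936.
Known gains sum to 0.11 − 0.0333 + 0.558 = 0.6347.
g_alb = 0.6936 − 0.6347 = 0.06.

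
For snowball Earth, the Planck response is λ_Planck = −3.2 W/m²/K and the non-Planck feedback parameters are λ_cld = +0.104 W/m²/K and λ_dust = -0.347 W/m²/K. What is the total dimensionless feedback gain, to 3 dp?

Convert to gains: g_cld = 0.104/3.2 = 0.0325; g_dust = -0.347/3.2 = -0.1084.
Total gain g = -0.0759.

-0.076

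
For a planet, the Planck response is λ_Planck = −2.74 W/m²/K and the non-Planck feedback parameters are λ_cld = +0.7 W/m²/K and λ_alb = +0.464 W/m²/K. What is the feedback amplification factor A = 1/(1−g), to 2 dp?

Convert to gains: g_cld = 0.7/2.74 = 0.2555; g_alb = 0.464/2.74 = 0.1693.
Total gain g = 0.4248.
A = 1/(1 − 0.4248) = 1.74.

1.74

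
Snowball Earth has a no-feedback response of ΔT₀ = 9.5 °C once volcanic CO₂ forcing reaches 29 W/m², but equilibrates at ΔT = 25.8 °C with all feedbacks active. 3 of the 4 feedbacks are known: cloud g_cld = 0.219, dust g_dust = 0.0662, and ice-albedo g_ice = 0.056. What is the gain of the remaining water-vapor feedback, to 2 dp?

0.29

Amplification A = ΔT/ΔT₀ = 25.8/9.5 = 2.716.
Total gain g = 1 − 1/A = 1 − 1/2.716 = 0.6318.
Known gains sum to 0.219 + 0.0662 + 0.056 = 0.3412.
g_wv = 0.6318 − 0.3412 = 0.29.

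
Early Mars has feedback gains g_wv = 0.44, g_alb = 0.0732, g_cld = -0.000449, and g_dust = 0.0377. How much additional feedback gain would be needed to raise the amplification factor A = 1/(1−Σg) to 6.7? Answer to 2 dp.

0.30

Current total gain = 0.550451.
Target gain for A = 6.7: g* = 1 − 1/6.7 = 0.8507.
Additional gain needed = 0.8507 − 0.550451 = 0.30.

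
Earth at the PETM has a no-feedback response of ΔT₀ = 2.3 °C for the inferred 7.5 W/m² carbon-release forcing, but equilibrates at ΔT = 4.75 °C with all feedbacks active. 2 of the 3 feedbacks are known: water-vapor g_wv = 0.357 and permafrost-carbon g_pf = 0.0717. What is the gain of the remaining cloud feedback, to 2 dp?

0.09

Amplification A = ΔT/ΔT₀ = 4.75/2.3 = 2.065.
Total gain g = 1 − 1/A = 1 − 1/2.065 = 0.5157.
Known gains sum to 0.357 + 0.0717 = 0.4287.
g_cld = 0.5157 − 0.4287 = 0.09.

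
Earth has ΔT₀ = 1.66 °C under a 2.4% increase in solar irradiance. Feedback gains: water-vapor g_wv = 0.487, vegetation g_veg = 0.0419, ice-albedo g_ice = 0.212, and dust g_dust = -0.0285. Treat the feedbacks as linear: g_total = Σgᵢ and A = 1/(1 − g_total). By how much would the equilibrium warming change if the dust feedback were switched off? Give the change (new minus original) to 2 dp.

0.63 °C

Original: g = 0.7124, ΔT = 1.66/(1−0.7124) = 5.7719 °C.
Without dust: g' = 0.7409, ΔT' = 1.66/(1−0.7409) = 6.4068 °C.
Change = 6.4068 − 5.7719 = 0.63 °C.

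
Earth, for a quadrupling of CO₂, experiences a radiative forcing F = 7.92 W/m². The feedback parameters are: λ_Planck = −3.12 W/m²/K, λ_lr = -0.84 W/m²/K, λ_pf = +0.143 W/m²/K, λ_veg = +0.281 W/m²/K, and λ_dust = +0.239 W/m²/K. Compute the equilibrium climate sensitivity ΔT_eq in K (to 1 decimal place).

2.4 K

Net feedback parameter λ = (−3.12) + (-0.84) + (+0.143) + (+0.281) + (+0.239) = -3.297 W/m²/K.
ΔT = −F/λ = −7.92/(-3.297) = 2.4 K.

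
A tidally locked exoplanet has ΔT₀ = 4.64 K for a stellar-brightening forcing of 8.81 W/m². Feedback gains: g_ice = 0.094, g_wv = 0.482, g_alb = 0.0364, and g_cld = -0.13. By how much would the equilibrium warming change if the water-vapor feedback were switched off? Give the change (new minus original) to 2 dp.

Original: g = 0.4824, ΔT = 4.64/(1−0.4824) = 8.9645 K.
Without water-vapor: g' = 0.0004, ΔT' = 4.64/(1−0.0004) = 4.6419 K.
Change = 4.6419 − 8.9645 = -4.32 K.

-4.32 K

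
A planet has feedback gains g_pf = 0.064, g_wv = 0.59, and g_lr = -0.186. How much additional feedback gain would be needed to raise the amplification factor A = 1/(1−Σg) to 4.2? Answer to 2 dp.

0.29

Current total gain = 0.468.
Target gain for A = 4.2: g* = 1 − 1/4.2 = 0.7619.
Additional gain needed = 0.7619 − 0.468 = 0.29.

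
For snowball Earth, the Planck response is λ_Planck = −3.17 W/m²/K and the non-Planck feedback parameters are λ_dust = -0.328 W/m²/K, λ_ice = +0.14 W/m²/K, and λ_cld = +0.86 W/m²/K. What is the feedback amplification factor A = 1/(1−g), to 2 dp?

Convert to gains: g_dust = -0.328/3.17 = -0.1035; g_ice = 0.14/3.17 = 0.04416; g_cld = 0.86/3.17 = 0.2713.
Total gain g = 0.21196.
A = 1/(1 − 0.21196) = 1.27.

1.27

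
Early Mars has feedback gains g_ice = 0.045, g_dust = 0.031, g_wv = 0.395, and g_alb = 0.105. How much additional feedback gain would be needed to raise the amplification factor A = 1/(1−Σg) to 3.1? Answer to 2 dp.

Current total gain = 0.576.
Target gain for A = 3.1: g* = 1 − 1/3.1 = 0.6774.
Additional gain needed = 0.6774 − 0.576 = 0.10.

0.10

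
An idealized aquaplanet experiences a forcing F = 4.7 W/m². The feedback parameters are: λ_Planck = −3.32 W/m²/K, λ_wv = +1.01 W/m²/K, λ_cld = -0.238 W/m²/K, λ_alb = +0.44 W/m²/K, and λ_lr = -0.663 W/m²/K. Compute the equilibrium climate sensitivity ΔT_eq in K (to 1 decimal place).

Net feedback parameter λ = (−3.32) + (+1.01) + (-0.238) + (+0.44) + (-0.663) = -2.771 W/m²/K.
ΔT = −F/λ = −4.7/(-2.771) = 1.7 K.

1.7 K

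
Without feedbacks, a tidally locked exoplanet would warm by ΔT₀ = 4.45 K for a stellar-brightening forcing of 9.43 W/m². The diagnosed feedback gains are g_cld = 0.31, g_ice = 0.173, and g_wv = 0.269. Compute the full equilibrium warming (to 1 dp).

17.9 K

Total gain g = 0.31 + 0.173 + 0.269 = 0.752.
Amplification A = 1/(1 − 0.752) = 4.032.
ΔT = 4.45 × 4.032 = 17.9 K.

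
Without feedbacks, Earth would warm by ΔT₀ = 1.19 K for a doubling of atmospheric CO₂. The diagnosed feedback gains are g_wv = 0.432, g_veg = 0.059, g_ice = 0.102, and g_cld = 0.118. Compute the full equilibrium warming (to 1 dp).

4.1 K

Total gain g = 0.432 + 0.059 + 0.102 + 0.118 = 0.711.
Amplification A = 1/(1 − 0.711) = 3.46.
ΔT = 1.19 × 3.46 = 4.1 K.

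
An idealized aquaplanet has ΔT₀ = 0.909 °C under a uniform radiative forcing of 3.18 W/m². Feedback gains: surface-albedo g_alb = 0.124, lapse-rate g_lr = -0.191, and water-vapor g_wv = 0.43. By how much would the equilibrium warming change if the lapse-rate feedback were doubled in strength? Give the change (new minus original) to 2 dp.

Original: g = 0.363, ΔT = 0.909/(1−0.363) = 1.4270 °C.
With doubled lapse-rate: g' = 0.172, ΔT' = 0.909/(1−0.172) = 1.0978 °C.
Change = 1.0978 − 1.4270 = -0.33 °C.

-0.33 °C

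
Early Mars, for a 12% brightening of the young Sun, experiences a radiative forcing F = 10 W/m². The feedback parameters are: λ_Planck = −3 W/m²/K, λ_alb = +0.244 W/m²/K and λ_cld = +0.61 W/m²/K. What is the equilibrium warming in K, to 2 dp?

4.66 K

Net feedback parameter λ = (−3) + (+0.244) + (+0.61) = -2.146 W/m²/K.
ΔT = −F/λ = −10/(-2.146) = 4.66 K.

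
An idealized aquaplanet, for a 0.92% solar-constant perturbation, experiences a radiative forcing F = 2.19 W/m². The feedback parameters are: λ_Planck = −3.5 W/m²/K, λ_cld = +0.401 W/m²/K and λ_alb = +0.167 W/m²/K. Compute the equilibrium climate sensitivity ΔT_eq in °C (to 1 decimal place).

0.7 °C

Net feedback parameter λ = (−3.5) + (+0.401) + (+0.167) = -2.932 W/m²/K.
ΔT = −F/λ = −2.19/(-2.932) = 0.7 °C.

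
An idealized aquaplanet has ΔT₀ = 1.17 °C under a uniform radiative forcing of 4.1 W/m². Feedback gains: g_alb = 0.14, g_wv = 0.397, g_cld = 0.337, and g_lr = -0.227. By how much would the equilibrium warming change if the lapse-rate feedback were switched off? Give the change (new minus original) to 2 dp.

Original: g = 0.647, ΔT = 1.17/(1−0.647) = 3.3144 °C.
Without lapse-rate: g' = 0.874, ΔT' = 1.17/(1−0.874) = 9.2857 °C.
Change = 9.2857 − 3.3144 = 5.97 °C.

5.97 °C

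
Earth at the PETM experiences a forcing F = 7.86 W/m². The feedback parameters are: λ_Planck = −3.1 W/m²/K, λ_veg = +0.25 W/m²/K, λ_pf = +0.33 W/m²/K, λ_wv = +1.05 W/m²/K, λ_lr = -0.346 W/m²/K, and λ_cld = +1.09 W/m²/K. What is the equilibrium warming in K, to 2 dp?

Net feedback parameter λ = (−3.1) + (+0.25) + (+0.33) + (+1.05) + (-0.346) + (+1.09) = -0.726 W/m²/K.
ΔT = −F/λ = −7.86/(-0.726) = 10.83 K.

10.83 K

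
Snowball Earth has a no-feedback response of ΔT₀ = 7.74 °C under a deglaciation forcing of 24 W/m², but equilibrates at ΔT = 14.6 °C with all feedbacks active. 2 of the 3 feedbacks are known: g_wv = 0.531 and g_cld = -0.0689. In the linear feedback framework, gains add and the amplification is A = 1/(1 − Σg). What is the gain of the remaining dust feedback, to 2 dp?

Amplification A = ΔT/ΔT₀ = 14.6/7.74 = 1.886.
Total gain g = 1 − 1/A = 1 − 1/1.886 = 0.4698.
Known gains sum to 0.531 − 0.0689 = 0.4621.
g_dust = 0.4698 − 0.4621 = 0.01.

0.01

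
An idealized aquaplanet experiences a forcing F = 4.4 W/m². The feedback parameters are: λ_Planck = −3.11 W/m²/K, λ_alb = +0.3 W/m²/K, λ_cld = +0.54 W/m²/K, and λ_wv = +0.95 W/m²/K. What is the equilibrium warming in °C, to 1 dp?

Net feedback parameter λ = (−3.11) + (+0.3) + (+0.54) + (+0.95) = -1.32 W/m²/K.
ΔT = −F/λ = −4.4/(-1.32) = 3.3 °C.

3.3 °C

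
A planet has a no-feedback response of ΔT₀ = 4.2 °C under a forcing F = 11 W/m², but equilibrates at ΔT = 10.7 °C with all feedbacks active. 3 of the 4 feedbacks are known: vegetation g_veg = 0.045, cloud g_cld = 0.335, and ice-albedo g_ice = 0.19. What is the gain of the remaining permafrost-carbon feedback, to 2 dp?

Amplification A = ΔT/ΔT₀ = 10.7/4.2 = 2.548.
Total gain g = 1 − 1/A = 1 − 1/2.548 = 0.6075.
Known gains sum to 0.045 + 0.335 + 0.19 = 0.57.
g_pf = 0.6075 − 0.57 = 0.04.

0.04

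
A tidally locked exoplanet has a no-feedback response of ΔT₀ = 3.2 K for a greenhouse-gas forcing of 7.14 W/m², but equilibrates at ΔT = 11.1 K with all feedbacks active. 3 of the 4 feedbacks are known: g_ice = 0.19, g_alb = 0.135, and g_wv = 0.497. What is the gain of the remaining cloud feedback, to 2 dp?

Amplification A = ΔT/ΔT₀ = 11.1/3.2 = 3.469.
Total gain g = 1 − 1/A = 1 − 1/3.469 = 0.7117.
Known gains sum to 0.19 + 0.135 + 0.497 = 0.822.
g_cld = 0.7117 − 0.822 = -0.11.

-0.11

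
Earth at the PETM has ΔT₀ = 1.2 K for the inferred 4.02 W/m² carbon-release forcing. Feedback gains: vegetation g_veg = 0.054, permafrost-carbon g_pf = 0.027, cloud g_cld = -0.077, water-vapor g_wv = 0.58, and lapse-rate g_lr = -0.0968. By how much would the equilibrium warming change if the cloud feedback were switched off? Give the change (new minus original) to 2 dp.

0.41 K

Original: g = 0.4872, ΔT = 1.2/(1−0.4872) = 2.3401 K.
Without cloud: g' = 0.5642, ΔT' = 1.2/(1−0.5642) = 2.7536 K.
Change = 2.7536 − 2.3401 = 0.41 K.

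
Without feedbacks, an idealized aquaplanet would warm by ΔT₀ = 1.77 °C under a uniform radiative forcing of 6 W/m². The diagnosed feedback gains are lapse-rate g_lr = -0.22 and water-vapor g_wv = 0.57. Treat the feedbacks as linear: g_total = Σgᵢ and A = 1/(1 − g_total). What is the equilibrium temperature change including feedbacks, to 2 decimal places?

Total gain g = -0.22 + 0.57 = 0.35.
Amplification A = 1/(1 − 0.35) = 1.538.
ΔT = 1.77 × 1.538 = 2.72 °C.

2.72 °C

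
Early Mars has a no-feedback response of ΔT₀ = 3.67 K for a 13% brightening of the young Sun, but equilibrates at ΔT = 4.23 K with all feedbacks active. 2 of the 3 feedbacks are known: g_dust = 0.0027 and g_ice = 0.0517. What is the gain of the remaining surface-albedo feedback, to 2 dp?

Amplification A = ΔT/ΔT₀ = 4.23/3.67 = 1.153.
Total gain g = 1 − 1/A = 1 − 1/1.153 = 0.1327.
Known gains sum to 0.0027 + 0.0517 = 0.0544.
g_alb = 0.1327 − 0.0544 = 0.08.

0.08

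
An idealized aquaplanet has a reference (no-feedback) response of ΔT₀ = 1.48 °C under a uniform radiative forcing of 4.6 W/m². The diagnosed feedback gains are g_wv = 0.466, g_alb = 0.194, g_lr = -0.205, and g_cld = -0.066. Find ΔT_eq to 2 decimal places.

Total gain g = 0.466 + 0.194 − 0.205 − 0.066 = 0.389.
Amplification A = 1/(1 − 0.389) = 1.637.
ΔT = 1.48 × 1.637 = 2.42 °C.

2.42 °C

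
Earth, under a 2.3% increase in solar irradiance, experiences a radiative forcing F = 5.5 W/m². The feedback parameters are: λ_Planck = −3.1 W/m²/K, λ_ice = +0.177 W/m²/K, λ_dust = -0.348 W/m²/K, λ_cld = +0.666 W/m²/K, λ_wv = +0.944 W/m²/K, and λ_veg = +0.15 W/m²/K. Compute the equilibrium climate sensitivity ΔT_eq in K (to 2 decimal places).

3.64 K

Net feedback parameter λ = (−3.1) + (+0.177) + (-0.348) + (+0.666) + (+0.944) + (+0.15) = -1.511 W/m²/K.
ΔT = −F/λ = −5.5/(-1.511) = 3.64 K.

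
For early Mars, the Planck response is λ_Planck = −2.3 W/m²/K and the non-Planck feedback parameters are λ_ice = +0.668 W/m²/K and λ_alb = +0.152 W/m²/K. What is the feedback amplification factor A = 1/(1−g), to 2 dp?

Convert to gains: g_ice = 0.668/2.3 = 0.2904; g_alb = 0.152/2.3 = 0.06609.
Total gain g = 0.35649.
A = 1/(1 − 0.35649) = 1.55.

1.55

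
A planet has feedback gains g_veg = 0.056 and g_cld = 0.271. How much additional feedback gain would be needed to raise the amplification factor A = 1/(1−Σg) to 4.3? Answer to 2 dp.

0.44

Current total gain = 0.327.
Target gain for A = 4.3: g* = 1 − 1/4.3 = 0.7674.
Additional gain needed = 0.7674 − 0.327 = 0.44.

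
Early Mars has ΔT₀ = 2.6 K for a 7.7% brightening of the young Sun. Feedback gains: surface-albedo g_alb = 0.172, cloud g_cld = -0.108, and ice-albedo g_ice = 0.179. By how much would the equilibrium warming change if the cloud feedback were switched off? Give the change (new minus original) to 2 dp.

0.57 K

Original: g = 0.243, ΔT = 2.6/(1−0.243) = 3.4346 K.
Without cloud: g' = 0.351, ΔT' = 2.6/(1−0.351) = 4.0062 K.
Change = 4.0062 − 3.4346 = 0.57 K.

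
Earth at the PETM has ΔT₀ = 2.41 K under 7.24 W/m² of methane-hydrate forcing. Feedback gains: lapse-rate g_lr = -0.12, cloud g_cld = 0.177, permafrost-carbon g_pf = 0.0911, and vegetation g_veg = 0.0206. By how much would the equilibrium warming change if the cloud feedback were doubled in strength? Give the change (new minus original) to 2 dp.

0.78 K

Original: g = 0.1687, ΔT = 2.41/(1−0.1687) = 2.8991 K.
With doubled cloud: g' = 0.3457, ΔT' = 2.41/(1−0.3457) = 3.6833 K.
Change = 3.6833 − 2.8991 = 0.78 K.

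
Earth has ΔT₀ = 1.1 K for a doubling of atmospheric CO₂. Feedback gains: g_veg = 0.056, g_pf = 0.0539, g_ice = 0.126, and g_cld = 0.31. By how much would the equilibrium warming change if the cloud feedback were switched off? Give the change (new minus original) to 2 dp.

Original: g = 0.5459, ΔT = 1.1/(1−0.5459) = 2.4224 K.
Without cloud: g' = 0.2359, ΔT' = 1.1/(1−0.2359) = 1.4396 K.
Change = 1.4396 − 2.4224 = -0.98 K.

-0.98 K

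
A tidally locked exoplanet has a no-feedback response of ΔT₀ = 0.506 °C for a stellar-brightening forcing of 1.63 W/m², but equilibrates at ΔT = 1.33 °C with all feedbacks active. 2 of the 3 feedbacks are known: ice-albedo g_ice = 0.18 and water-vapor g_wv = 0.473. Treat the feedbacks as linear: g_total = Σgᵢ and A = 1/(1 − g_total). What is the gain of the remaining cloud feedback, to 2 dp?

Amplification A = ΔT/ΔT₀ = 1.33/0.506 = 2.628.
Total gain g = 1 − 1/A = 1 − 1/2.628 = 0.6195.
Known gains sum to 0.18 + 0.473 = 0.653.
g_cld = 0.6195 − 0.653 = -0.03.

-0.03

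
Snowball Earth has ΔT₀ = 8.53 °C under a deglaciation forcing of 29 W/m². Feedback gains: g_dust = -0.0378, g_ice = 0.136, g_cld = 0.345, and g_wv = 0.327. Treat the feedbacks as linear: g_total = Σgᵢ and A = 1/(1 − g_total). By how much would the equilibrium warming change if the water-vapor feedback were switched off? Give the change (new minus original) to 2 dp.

Original: g = 0.7702, ΔT = 8.53/(1−0.7702) = 37.1192 °C.
Without water-vapor: g' = 0.4432, ΔT' = 8.53/(1−0.4432) = 15.3197 °C.
Change = 15.3197 − 37.1192 = -21.80 °C.

-21.80 °C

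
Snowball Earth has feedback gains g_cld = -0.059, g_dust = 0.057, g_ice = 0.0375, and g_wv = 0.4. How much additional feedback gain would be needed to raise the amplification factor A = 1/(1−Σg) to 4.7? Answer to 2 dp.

0.35

Current total gain = 0.4355.
Target gain for A = 4.7: g* = 1 − 1/4.7 = 0.7872.
Additional gain needed = 0.7872 − 0.4355 = 0.35.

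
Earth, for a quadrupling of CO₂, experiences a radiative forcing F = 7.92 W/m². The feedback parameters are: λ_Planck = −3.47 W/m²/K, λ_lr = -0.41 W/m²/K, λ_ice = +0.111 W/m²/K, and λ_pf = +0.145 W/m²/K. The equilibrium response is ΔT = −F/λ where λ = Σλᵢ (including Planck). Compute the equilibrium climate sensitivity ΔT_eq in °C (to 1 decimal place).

Net feedback parameter λ = (−3.47) + (-0.41) + (+0.111) + (+0.145) = -3.624 W/m²/K.
ΔT = −F/λ = −7.92/(-3.624) = 2.2 °C.

2.2 °C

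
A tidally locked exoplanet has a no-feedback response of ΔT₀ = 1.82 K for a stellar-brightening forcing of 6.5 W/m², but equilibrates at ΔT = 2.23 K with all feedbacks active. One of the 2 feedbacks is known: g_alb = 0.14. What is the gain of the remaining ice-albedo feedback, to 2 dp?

0.04

Amplification A = ΔT/ΔT₀ = 2.23/1.82 = 1.225.
Total gain g = 1 − 1/A = 1 − 1/1.225 = 0.1837.
The known gain is 0.14.
g_ice = 0.1837 − 0.14 = 0.04.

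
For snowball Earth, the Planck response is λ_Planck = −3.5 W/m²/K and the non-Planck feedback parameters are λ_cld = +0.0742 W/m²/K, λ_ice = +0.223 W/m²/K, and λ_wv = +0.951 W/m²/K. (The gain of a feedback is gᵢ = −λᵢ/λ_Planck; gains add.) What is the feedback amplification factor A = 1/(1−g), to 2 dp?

Convert to gains: g_cld = 0.0742/3.5 = 0.0212; g_ice = 0.223/3.5 = 0.06371; g_wv = 0.951/3.5 = 0.2717.
Total gain g = 0.35661.
A = 1/(1 − 0.35661) = 1.55.

1.55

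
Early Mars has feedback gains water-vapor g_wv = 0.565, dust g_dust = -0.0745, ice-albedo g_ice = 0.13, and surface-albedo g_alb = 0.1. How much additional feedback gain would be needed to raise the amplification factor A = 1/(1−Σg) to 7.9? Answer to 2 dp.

Current total gain = 0.7205.
Target gain for A = 7.9: g* = 1 − 1/7.9 = 0.8734.
Additional gain needed = 0.8734 − 0.7205 = 0.15.

0.15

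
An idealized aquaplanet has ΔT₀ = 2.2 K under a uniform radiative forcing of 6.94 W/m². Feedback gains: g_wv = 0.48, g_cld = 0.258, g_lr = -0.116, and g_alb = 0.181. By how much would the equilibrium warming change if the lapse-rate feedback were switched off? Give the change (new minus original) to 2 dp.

15.99 K

Original: g = 0.803, ΔT = 2.2/(1−0.803) = 11.1675 K.
Without lapse-rate: g' = 0.919, ΔT' = 2.2/(1−0.919) = 27.1605 K.
Change = 27.1605 − 11.1675 = 15.99 K.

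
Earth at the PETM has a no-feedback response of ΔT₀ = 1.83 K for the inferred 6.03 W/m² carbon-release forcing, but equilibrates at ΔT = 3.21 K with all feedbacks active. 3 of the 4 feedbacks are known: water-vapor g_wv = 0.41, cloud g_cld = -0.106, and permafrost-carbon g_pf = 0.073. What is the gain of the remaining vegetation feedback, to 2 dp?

0.05

Amplification A = ΔT/ΔT₀ = 3.21/1.83 = 1.754.
Total gain g = 1 − 1/A = 1 − 1/1.754 = 0.4299.
Known gains sum to 0.41 − 0.106 + 0.073 = 0.377.
g_veg = 0.4299 − 0.377 = 0.05.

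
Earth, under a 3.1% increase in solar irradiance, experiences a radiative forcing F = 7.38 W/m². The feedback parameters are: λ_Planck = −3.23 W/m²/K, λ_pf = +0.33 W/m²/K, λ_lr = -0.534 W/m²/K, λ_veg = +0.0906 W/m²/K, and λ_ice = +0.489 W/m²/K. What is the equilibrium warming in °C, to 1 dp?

Net feedback parameter λ = (−3.23) + (+0.33) + (-0.534) + (+0.0906) + (+0.489) = -2.8544 W/m²/K.
ΔT = −F/λ = −7.38/(-2.8544) = 2.6 °C.

2.6 °C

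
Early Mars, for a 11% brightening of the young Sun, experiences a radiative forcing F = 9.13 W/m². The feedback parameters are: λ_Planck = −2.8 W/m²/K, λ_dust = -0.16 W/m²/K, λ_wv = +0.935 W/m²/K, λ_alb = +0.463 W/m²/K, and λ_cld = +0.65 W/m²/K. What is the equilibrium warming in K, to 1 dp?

10.0 K

Net feedback parameter λ = (−2.8) + (-0.16) + (+0.935) + (+0.463) + (+0.65) = -0.912 W/m²/K.
ΔT = −F/λ = −9.13/(-0.912) = 10.0 K.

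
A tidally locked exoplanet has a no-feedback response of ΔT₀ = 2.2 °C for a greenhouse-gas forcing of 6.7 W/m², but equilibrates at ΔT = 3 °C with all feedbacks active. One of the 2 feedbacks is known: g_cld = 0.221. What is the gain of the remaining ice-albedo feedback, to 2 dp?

Amplification A = ΔT/ΔT₀ = 3/2.2 = 1.364.
Total gain g = 1 − 1/A = 1 − 1/1.364 = 0.2669.
The known gain is 0.221.
g_ice = 0.2669 − 0.221 = 0.05.

0.05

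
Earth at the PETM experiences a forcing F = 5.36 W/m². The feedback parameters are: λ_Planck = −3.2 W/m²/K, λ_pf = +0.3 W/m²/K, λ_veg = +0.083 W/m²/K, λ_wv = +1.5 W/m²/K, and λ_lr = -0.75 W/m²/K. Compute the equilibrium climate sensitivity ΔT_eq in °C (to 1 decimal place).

Net feedback parameter λ = (−3.2) + (+0.3) + (+0.083) + (+1.5) + (-0.75) = -2.067 W/m²/K.
ΔT = −F/λ = −5.36/(-2.067) = 2.6 °C.

2.6 °C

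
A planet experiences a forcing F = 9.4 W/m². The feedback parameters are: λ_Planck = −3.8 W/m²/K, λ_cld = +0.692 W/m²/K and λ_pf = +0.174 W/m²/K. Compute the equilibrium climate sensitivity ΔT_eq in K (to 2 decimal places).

3.20 K

Net feedback parameter λ = (−3.8) + (+0.692) + (+0.174) = -2.934 W/m²/K.
ΔT = −F/λ = −9.4/(-2.934) = 3.20 K.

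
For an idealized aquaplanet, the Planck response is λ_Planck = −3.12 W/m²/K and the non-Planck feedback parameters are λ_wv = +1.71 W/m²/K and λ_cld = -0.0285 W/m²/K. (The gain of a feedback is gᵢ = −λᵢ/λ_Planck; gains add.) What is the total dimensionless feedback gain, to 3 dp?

Convert to gains: g_wv = 1.71/3.12 = 0.5481; g_cld = -0.0285/3.12 = -0.009135.
Total gain g = 0.538965.

0.539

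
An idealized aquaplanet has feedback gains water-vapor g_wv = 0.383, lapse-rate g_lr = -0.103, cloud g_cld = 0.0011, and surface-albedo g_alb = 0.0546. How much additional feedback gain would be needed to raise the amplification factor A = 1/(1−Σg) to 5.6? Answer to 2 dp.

0.49

Current total gain = 0.3357.
Target gain for A = 5.6: g* = 1 − 1/5.6 = 0.8214.
Additional gain needed = 0.8214 − 0.3357 = 0.49.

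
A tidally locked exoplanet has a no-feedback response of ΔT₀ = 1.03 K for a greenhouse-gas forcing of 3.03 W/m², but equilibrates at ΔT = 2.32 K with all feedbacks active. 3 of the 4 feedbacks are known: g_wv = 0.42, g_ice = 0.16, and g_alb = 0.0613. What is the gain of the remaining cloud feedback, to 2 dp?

-0.09

Amplification A = ΔT/ΔT₀ = 2.32/1.03 = 2.252.
Total gain g = 1 − 1/A = 1 − 1/2.252 = 0.556.
Known gains sum to 0.42 + 0.16 + 0.0613 = 0.6413.
g_cld = 0.556 − 0.6413 = -0.09.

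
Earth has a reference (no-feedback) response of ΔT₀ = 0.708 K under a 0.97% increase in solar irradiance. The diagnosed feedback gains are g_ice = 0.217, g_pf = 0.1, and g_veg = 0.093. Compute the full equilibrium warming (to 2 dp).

Total gain g = 0.217 + 0.1 + 0.093 = 0.41.
Amplification A = 1/(1 − 0.41) = 1.695.
ΔT = 0.708 × 1.695 = 1.20 K.

1.20 K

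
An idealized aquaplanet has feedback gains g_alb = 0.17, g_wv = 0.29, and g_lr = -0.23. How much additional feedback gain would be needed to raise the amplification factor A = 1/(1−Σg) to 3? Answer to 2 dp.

0.44

Current total gain = 0.23.
Target gain for A = 3: g* = 1 − 1/3 = 0.6667.
Additional gain needed = 0.6667 − 0.23 = 0.44.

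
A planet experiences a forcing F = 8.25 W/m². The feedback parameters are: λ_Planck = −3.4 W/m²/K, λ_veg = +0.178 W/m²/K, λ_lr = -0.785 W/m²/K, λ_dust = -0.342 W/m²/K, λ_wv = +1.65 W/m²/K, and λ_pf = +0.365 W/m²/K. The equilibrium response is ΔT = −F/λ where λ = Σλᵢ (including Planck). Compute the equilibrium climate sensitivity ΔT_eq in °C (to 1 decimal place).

3.5 °C

Net feedback parameter λ = (−3.4) + (+0.178) + (-0.785) + (-0.342) + (+1.65) + (+0.365) = -2.334 W/m²/K.
ΔT = −F/λ = −8.25/(-2.334) = 3.5 °C.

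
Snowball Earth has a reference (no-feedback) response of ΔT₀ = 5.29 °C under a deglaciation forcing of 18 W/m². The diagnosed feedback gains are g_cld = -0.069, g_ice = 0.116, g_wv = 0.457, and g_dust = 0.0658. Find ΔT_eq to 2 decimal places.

12.30 °C

Total gain g = -0.069 + 0.116 + 0.457 + 0.0658 = 0.5698.
Amplification A = 1/(1 − 0.5698) = 2.325.
ΔT = 5.29 × 2.325 = 12.30 °C.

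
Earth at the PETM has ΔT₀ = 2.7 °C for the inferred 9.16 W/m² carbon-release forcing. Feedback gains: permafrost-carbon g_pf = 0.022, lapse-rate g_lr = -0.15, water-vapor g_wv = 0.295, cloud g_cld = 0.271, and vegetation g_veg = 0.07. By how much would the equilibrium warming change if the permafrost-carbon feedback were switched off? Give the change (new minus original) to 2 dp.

-0.23 °C

Original: g = 0.508, ΔT = 2.7/(1−0.508) = 5.4878 °C.
Without permafrost-carbon: g' = 0.486, ΔT' = 2.7/(1−0.486) = 5.2529 °C.
Change = 5.2529 − 5.4878 = -0.23 °C.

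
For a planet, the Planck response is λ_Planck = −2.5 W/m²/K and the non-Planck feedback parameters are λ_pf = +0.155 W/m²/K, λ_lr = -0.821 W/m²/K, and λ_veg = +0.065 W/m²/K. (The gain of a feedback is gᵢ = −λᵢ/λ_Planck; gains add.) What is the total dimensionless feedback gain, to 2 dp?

Convert to gains: g_pf = 0.155/2.5 = 0.062; g_lr = -0.821/2.5 = -0.3284; g_veg = 0.065/2.5 = 0.026.
Total gain g = -0.2404.

-0.24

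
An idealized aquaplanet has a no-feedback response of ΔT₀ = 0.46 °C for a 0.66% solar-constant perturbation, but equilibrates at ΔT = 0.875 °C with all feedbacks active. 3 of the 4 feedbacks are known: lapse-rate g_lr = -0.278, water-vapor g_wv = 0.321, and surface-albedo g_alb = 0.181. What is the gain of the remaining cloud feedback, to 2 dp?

0.25

Amplification A = ΔT/ΔT₀ = 0.875/0.46 = 1.902.
Total gain g = 1 − 1/A = 1 − 1/1.902 = 0.4742.
Known gains sum to -0.278 + 0.321 + 0.181 = 0.224.
g_cld = 0.4742 − 0.224 = 0.25.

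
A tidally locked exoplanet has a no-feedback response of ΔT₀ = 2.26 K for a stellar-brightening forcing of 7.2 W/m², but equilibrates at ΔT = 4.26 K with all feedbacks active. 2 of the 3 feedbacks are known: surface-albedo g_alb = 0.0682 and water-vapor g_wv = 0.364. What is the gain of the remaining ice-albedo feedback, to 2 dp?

0.04

Amplification A = ΔT/ΔT₀ = 4.26/2.26 = 1.885.
Total gain g = 1 − 1/A = 1 − 1/1.885 = 0.4695.
Known gains sum to 0.0682 + 0.364 = 0.4322.
g_ice = 0.4695 − 0.4322 = 0.04.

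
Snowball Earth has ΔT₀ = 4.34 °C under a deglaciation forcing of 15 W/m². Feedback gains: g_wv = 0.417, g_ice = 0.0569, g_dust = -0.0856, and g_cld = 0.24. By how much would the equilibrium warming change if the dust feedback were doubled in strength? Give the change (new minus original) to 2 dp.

Original: g = 0.6283, ΔT = 4.34/(1−0.6283) = 11.6761 °C.
With doubled dust: g' = 0.5427, ΔT' = 4.34/(1−0.5427) = 9.4905 °C.
Change = 9.4905 − 11.6761 = -2.19 °C.

-2.19 °C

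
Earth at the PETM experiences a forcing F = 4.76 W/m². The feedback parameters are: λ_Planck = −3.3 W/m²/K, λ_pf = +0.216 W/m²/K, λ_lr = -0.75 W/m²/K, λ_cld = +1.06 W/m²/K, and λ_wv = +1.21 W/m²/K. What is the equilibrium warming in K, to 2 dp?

3.04 K

Net feedback parameter λ = (−3.3) + (+0.216) + (-0.75) + (+1.06) + (+1.21) = -1.564 W/m²/K.
ΔT = −F/λ = −4.76/(-1.564) = 3.04 K.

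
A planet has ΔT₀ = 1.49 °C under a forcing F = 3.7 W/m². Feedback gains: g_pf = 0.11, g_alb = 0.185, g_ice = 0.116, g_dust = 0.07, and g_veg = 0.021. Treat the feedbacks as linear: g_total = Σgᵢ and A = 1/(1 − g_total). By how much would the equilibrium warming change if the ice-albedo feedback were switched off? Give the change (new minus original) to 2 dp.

Original: g = 0.502, ΔT = 1.49/(1−0.502) = 2.9920 °C.
Without ice-albedo: g' = 0.386, ΔT' = 1.49/(1−0.386) = 2.4267 °C.
Change = 2.4267 − 2.9920 = -0.57 °C.

-0.57 °C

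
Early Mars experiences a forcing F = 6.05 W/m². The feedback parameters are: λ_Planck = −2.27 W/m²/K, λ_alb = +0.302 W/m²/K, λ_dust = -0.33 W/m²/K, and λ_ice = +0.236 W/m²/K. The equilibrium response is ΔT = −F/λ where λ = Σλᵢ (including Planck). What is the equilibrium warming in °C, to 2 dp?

Net feedback parameter λ = (−2.27) + (+0.302) + (-0.33) + (+0.236) = -2.062 W/m²/K.
ΔT = −F/λ = −6.05/(-2.062) = 2.93 °C.

2.93 °C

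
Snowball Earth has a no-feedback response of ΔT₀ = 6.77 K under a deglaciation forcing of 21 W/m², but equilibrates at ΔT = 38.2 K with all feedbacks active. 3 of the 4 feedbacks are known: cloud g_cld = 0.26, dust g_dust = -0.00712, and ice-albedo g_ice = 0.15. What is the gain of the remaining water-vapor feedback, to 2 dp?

0.42

Amplification A = ΔT/ΔT₀ = 38.2/6.77 = 5.643.
Total gain g = 1 − 1/A = 1 − 1/5.643 = 0.8228.
Known gains sum to 0.26 − 0.00712 + 0.15 = 0.40288.
g_wv = 0.8228 − 0.40288 = 0.42.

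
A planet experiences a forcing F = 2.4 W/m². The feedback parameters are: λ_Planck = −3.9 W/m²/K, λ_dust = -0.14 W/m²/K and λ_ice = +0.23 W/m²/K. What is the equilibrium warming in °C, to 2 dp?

0.63 °C

Net feedback parameter λ = (−3.9) + (-0.14) + (+0.23) = -3.81 W/m²/K.
ΔT = −F/λ = −2.4/(-3.81) = 0.63 °C.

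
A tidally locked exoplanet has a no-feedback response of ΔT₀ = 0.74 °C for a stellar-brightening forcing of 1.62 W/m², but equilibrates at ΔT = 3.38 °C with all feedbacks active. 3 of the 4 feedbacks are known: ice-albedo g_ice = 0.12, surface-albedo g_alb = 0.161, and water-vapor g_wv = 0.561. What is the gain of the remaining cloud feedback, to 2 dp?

Amplification A = ΔT/ΔT₀ = 3.38/0.74 = 4.568.
Total gain g = 1 − 1/A = 1 − 1/4.568 = 0.7811.
Known gains sum to 0.12 + 0.161 + 0.561 = 0.842.
g_cld = 0.7811 − 0.842 = -0.06.

-0.06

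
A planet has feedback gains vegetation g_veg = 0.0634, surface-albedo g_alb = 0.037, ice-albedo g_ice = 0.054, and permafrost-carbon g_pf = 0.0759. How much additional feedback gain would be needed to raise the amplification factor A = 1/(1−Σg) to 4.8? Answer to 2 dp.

Current total gain = 0.2303.
Target gain for A = 4.8: g* = 1 − 1/4.8 = 0.7917.
Additional gain needed = 0.7917 − 0.2303 = 0.56.

0.56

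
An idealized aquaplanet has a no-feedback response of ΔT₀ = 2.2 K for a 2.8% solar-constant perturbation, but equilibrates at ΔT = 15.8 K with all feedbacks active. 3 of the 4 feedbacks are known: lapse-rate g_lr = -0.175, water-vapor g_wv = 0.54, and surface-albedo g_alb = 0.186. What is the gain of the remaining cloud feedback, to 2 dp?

Amplification A = ΔT/ΔT₀ = 15.8/2.2 = 7.182.
Total gain g = 1 − 1/A = 1 − 1/7.182 = 0.8608.
Known gains sum to -0.175 + 0.54 + 0.186 = 0.551.
g_cld = 0.8608 − 0.551 = 0.31.

0.31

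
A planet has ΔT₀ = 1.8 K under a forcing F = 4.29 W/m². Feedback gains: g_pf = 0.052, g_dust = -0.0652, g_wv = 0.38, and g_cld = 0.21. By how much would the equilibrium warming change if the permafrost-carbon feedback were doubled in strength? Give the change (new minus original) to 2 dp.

0.60 K

Original: g = 0.5768, ΔT = 1.8/(1−0.5768) = 4.2533 K.
With doubled permafrost-carbon: g' = 0.6288, ΔT' = 1.8/(1−0.6288) = 4.8491 K.
Change = 4.8491 − 4.2533 = 0.60 K.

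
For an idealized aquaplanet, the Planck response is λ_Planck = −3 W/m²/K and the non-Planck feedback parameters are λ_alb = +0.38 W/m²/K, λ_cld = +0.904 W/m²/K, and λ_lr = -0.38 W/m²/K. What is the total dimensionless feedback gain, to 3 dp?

Convert to gains: g_alb = 0.38/3 = 0.1267; g_cld = 0.904/3 = 0.3013; g_lr = -0.38/3 = -0.1267.
Total gain g = 0.3013.

0.301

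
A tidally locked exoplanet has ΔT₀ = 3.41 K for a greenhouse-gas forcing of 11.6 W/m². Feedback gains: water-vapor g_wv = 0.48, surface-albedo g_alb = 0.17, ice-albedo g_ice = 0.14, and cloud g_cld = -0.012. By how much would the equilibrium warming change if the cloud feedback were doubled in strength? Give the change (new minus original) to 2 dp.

Original: g = 0.778, ΔT = 3.41/(1−0.778) = 15.3604 K.
With doubled cloud: g' = 0.766, ΔT' = 3.41/(1−0.766) = 14.5726 K.
Change = 14.5726 − 15.3604 = -0.79 K.

-0.79 K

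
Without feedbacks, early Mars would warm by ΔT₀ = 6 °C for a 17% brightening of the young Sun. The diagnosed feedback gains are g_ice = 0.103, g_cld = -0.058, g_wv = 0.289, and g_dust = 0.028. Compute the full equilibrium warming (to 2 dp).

Total gain g = 0.103 − 0.058 + 0.289 + 0.028 = 0.362.
Amplification A = 1/(1 − 0.362) = 1.567.
ΔT = 6 × 1.567 = 9.40 °C.

9.40 °C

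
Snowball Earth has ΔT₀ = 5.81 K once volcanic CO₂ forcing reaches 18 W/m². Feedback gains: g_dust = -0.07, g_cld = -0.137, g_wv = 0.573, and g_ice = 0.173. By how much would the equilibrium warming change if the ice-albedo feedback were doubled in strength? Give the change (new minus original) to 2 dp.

7.57 K

Original: g = 0.539, ΔT = 5.81/(1−0.539) = 12.6030 K.
With doubled ice-albedo: g' = 0.712, ΔT' = 5.81/(1−0.712) = 20.1736 K.
Change = 20.1736 − 12.6030 = 7.57 K.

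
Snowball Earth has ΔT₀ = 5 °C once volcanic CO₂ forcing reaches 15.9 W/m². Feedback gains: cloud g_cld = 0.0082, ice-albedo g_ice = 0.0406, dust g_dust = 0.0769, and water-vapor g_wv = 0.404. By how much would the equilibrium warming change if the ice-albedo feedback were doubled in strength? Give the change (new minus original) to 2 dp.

1.00 °C

Original: g = 0.5297, ΔT = 5/(1−0.5297) = 10.6315 °C.
With doubled ice-albedo: g' = 0.5703, ΔT' = 5/(1−0.5703) = 11.6360 °C.
Change = 11.6360 − 10.6315 = 1.00 °C.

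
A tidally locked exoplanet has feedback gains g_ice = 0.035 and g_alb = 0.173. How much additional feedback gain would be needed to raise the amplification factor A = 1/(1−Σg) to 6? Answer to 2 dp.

0.63

Current total gain = 0.208.
Target gain for A = 6: g* = 1 − 1/6 = 0.8333.
Additional gain needed = 0.8333 − 0.208 = 0.63.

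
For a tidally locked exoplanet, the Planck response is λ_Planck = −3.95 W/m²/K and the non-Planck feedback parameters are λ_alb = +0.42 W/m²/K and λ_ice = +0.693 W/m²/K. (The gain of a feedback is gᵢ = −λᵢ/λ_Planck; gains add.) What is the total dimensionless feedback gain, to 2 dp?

Convert to gains: g_alb = 0.42/3.95 = 0.1063; g_ice = 0.693/3.95 = 0.1754.
Total gain g = 0.2817.

0.28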